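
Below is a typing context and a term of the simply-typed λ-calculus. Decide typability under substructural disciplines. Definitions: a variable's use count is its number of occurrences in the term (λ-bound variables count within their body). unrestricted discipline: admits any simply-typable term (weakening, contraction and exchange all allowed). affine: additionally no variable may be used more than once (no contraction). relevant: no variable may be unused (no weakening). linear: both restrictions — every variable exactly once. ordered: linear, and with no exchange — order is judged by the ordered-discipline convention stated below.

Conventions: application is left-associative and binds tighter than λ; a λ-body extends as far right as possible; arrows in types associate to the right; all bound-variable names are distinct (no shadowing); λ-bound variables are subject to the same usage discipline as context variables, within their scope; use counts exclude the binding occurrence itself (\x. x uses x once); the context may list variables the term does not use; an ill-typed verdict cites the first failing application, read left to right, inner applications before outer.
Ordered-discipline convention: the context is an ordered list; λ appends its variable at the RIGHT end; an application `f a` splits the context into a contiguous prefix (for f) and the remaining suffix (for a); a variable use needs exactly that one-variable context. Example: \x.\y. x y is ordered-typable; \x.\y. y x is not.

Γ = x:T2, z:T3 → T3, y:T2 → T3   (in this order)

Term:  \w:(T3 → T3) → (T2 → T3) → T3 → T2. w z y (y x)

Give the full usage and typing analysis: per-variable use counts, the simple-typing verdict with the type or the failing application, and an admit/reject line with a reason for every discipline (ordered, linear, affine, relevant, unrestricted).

counts: x=1, z=1, y=2, w (λ-bound)=1
use order (left to right): w, z, y, y, x
typing: ✓ — ((T3 → T3) → (T2 → T3) → T3 → T2) → T2
ordered ✗ (needs contraction — y ×2)
linear ✗ (needs contraction — y ×2)
affine ✗ (needs contraction — y ×2)
relevant ✓ (x, z, y, w: all used, weakening unneeded)
unrestricted ✓ (well-typed at ((T3 → T3) → (T2 → T3) → T3 → T2) → T2; no restrictions here)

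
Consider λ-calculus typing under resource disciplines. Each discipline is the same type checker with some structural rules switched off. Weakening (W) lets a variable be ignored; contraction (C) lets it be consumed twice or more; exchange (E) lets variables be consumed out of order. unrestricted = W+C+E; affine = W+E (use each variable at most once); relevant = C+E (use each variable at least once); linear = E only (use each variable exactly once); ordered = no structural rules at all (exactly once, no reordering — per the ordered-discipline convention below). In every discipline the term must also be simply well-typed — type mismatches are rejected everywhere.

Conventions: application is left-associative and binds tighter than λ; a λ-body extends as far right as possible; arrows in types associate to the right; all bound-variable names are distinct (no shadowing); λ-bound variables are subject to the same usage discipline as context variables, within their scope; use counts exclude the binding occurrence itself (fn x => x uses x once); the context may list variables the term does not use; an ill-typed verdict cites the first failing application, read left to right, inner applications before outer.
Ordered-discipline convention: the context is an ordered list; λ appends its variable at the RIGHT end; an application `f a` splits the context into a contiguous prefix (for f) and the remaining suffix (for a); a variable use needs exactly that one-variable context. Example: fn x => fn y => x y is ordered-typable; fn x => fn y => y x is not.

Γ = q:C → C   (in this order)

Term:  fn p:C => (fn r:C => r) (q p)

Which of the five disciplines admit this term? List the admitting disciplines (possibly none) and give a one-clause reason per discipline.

admitted in: ordered, linear, affine, relevant, unrestricted
usage: q: 1, p [bound]: 1, r [bound]: 1
order of uses: r, q, p
typing: ✓ — C → C
ordered: ✓ — q, p, r once each; derivable with no W/C/E
linear: ✓ — single use per variable (q, p, r)
affine: ✓ — no duplicate uses among q, p, r
relevant: ✓ — q, p, r: all used, weakening unneeded
unrestricted: ✓ — typability at C → C is all that's needed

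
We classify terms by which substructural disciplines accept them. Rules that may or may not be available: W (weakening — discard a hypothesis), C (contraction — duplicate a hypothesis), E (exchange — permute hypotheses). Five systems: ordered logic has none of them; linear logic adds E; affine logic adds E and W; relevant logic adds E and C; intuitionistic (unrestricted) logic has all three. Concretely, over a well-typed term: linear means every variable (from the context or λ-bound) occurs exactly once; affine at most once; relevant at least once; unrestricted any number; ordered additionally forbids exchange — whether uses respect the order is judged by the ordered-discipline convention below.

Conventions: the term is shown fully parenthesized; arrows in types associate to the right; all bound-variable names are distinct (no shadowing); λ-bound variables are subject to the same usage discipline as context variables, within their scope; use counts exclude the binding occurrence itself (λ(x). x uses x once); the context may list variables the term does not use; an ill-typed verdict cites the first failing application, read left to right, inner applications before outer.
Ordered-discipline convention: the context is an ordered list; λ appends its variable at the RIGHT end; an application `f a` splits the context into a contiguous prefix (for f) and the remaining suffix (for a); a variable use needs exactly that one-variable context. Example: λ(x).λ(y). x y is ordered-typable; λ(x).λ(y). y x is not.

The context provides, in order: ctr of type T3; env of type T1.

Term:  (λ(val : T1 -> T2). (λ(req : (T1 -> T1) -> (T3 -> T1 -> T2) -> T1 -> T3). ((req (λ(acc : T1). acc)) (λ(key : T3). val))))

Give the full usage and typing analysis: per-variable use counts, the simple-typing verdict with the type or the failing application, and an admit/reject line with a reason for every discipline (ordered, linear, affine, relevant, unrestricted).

variable uses: ctr=0, env=0, val (bound)=1, req (bound)=1, acc (bound)=1, key (bound)=0
left-to-right use order: req, acc, val
typing: well-typed — term : (T1 -> T2) -> ((T1 -> T1) -> (T3 -> T1 -> T2) -> T1 -> T3) -> T1 -> T3
ordered: ✗, ctr, env, key left unused
linear: ✗, ctr, env, key left unused
affine: ✓, ctr, env, val, req, acc, key: no repeats, contraction unneeded
relevant: ✗, ctr, env, key left unused
unrestricted: ✓, well-typed at (T1 -> T2) -> ((T1 -> T1) -> (T3 -> T1 -> T2) -> T1 -> T3) -> T1 -> T3; no restrictions here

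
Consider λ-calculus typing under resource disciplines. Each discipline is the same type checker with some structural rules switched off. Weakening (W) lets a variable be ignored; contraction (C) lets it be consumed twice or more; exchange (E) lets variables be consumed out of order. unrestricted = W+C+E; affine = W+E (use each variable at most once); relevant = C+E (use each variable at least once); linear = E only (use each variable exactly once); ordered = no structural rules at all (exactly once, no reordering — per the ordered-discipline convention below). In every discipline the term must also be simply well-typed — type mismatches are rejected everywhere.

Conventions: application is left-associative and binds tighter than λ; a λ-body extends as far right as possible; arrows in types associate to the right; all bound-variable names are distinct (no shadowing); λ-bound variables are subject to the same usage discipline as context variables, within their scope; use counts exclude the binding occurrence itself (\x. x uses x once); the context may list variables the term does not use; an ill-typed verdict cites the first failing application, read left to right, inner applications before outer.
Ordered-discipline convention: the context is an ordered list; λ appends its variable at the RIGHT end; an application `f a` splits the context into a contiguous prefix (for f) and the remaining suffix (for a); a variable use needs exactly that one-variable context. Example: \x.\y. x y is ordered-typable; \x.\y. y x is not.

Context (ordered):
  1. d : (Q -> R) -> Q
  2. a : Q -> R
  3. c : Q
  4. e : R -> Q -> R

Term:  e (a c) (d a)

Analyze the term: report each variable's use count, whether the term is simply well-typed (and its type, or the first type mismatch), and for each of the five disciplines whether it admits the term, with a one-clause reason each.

use counts: d=1; a=2; c=1; e=1
order of uses: e, a, c, d, a
typing: well-typed — term : R
ordered: ✗, a ×2 used more than once (contraction)
linear: ✗, a ×2 used more than once (contraction)
affine: ✗, a ×2 used more than once (contraction)
relevant: ✓, at least one use each (d, a, c, e)
unrestricted: ✓, simply typable at R; W, C, E all held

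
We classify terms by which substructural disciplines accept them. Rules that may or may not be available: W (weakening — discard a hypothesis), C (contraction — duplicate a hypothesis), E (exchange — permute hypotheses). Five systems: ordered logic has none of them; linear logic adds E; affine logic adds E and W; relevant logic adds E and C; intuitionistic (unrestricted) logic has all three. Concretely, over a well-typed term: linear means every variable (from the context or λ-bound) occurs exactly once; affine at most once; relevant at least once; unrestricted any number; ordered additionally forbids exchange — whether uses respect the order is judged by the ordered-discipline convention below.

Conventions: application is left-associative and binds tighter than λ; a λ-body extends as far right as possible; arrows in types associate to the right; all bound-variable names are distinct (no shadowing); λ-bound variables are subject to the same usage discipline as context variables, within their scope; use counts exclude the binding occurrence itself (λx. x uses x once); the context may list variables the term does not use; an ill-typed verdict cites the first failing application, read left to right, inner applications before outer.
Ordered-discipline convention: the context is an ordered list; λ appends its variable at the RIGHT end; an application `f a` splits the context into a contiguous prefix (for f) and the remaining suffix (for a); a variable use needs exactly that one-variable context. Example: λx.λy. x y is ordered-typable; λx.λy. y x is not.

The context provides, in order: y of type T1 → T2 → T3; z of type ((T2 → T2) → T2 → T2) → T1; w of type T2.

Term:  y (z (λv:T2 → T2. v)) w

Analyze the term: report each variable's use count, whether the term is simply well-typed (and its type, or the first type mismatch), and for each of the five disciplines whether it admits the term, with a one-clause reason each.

use counts: y: 1; z: 1; w: 1; v (bound): 1
use order (left to right): y, z, v, w
typing: the term checks, with type T3
ordered: ✓, y, z, w, v once each; derivable with no W/C/E
linear: ✓, each of y, z, w, v used exactly once
affine: ✓, at most one use each (y, z, w, v)
relevant: ✓, at least one use each (y, z, w, v)
unrestricted: ✓, type-checks (T3) and nothing is barred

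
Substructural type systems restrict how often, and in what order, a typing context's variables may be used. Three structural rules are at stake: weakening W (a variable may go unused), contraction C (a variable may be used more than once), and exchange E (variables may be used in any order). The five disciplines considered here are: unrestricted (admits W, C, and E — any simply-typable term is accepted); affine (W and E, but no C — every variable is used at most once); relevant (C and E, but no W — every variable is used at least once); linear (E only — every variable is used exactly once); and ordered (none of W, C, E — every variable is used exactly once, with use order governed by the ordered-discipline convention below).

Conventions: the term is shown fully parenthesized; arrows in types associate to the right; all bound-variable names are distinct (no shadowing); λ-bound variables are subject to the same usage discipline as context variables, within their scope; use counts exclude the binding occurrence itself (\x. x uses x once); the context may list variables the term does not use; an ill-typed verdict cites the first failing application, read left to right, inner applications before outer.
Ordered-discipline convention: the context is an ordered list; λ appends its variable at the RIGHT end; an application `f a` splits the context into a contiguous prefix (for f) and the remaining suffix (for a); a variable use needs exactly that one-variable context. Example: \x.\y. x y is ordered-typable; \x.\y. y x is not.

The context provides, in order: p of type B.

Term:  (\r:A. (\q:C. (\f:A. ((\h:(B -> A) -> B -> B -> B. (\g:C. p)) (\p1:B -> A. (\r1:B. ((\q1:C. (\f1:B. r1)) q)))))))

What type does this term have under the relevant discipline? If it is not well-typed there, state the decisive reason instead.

not well-typed under relevant — needs weakening: r, f, h, g, p1, q1, f1 unused
counts: p: 1×; r [bound]: 0×; q [bound]: 1×; f [bound]: 0×; h [bound]: 0×; g [bound]: 0×; p1 [bound]: 0×; r1 [bound]: 1×; q1 [bound]: 0×; f1 [bound]: 0×
uses in reading order: p, r1, q
typing: ✓ — A -> C -> A -> C -> B
summary: ordered ✗ | linear ✗ | affine ✓ | relevant ✗ | unrestricted ✓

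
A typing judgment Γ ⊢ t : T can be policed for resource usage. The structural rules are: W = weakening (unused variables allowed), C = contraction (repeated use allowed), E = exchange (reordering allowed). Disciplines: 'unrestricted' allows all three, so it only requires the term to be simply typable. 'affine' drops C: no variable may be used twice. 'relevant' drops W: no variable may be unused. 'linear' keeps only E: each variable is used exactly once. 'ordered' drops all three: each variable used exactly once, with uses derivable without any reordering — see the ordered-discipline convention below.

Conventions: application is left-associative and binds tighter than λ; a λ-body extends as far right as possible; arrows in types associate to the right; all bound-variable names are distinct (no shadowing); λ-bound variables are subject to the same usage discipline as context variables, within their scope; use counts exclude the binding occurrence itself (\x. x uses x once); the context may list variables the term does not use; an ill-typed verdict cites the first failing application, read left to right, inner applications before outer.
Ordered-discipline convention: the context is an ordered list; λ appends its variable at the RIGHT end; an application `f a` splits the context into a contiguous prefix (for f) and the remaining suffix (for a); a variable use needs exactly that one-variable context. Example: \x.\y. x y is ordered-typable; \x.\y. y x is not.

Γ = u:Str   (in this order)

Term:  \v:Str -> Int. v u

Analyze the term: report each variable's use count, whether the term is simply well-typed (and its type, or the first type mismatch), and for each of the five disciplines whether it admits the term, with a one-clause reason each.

usage: u ×1; v [bound] ×1
uses in reading order: v, u
typing: well-typed at (Str -> Int) -> Int
ordered: ✗, use order v, u needs exchange
linear: ✓, u, v: one use apiece
affine: ✓, none of u, v used more than once
relevant: ✓, none of u, v goes unused
unrestricted: ✓, simply typable at (Str -> Int) -> Int; W, C, E all held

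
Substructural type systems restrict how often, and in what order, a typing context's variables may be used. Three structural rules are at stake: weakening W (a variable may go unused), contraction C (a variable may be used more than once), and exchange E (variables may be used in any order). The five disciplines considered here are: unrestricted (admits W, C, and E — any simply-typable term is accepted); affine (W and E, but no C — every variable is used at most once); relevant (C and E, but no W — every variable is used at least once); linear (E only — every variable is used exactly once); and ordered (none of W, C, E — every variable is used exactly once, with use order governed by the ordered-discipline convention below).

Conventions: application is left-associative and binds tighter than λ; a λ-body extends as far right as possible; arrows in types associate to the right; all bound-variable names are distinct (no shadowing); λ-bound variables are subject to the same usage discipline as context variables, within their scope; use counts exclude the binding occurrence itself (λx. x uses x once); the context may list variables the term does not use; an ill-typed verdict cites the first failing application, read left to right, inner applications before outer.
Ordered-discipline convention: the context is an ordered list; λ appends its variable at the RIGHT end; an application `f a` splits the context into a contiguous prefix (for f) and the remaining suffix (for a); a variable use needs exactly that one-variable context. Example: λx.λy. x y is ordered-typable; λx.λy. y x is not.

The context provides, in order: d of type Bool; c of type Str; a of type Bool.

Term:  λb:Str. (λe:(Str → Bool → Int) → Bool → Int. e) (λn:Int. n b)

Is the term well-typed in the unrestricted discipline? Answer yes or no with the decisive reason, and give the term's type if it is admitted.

no — a type mismatch blocks all five
usage: d ×0; c ×0; a ×0; b (λ-bound) ×1; e (λ-bound) ×1; n (λ-bound) ×1
order of uses: e, n, b
typing: ill-typed: applying a non-function (Int)
across the five disciplines: ordered ✗, linear ✗, affine ✗, relevant ✗, unrestricted ✗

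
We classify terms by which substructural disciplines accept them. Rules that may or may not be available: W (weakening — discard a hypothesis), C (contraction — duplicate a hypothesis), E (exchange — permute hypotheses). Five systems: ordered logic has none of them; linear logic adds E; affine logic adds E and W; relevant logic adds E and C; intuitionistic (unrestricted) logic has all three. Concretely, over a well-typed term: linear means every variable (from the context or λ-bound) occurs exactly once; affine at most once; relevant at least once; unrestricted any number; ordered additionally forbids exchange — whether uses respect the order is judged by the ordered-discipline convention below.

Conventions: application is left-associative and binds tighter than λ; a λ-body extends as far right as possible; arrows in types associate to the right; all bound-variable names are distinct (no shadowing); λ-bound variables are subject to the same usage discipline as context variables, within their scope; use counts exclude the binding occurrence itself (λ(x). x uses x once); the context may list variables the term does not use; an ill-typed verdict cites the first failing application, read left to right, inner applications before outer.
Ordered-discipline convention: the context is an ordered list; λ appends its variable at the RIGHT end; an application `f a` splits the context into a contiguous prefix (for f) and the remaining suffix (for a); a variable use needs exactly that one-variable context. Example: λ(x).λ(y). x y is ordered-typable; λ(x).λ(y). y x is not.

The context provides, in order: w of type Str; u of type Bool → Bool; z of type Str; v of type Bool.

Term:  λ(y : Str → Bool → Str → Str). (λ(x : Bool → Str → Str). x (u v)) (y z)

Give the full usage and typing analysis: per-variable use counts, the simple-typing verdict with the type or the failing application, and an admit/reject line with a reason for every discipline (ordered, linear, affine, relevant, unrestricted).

variable uses: w: 0; u: 1; z: 1; v: 1; y [bound]: 1; x [bound]: 1
left-to-right use order: x, u, v, y, z
typing: the term checks, with type (Str → Bool → Str → Str) → Str → Str
ordered ✗ (w left unused)
linear ✗ (w left unused)
affine ✓ (no duplicate uses among w, u, z, v, y, x)
relevant ✗ (w left unused)
unrestricted ✓ (type-checks ((Str → Bool → Str → Str) → Str → Str) and nothing is barred)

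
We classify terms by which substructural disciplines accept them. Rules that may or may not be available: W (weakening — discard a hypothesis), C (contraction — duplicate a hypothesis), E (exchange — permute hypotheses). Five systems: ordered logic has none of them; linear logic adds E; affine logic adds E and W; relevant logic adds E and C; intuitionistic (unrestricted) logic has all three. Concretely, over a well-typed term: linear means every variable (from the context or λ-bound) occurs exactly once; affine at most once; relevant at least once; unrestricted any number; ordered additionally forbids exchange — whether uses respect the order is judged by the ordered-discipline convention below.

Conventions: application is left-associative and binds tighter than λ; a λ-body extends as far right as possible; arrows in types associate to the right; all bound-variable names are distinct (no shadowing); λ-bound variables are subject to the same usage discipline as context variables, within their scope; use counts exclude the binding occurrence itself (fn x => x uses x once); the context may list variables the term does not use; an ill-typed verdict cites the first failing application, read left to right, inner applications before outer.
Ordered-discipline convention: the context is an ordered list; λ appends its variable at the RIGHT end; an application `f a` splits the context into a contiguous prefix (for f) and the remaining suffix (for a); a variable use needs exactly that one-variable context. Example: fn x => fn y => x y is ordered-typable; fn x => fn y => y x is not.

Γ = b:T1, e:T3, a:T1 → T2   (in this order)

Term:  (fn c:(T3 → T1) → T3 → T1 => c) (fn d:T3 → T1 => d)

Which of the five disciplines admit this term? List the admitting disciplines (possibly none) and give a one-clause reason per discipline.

accepted by: affine, unrestricted
use counts: b ×0; e ×0; a ×0; c (bound) ×1; d (bound) ×1
uses in reading order: c, d
typing: well-typed — term : (T3 → T1) → T3 → T1
ordered ✗ (needs weakening: b, e, a unused)
linear ✗ (needs weakening: b, e, a unused)
affine ✓ (at most one use each (b, e, a, c, d))
relevant ✗ (needs weakening: b, e, a unused)
unrestricted ✓ (typability at (T3 → T1) → T3 → T1 is all that's needed)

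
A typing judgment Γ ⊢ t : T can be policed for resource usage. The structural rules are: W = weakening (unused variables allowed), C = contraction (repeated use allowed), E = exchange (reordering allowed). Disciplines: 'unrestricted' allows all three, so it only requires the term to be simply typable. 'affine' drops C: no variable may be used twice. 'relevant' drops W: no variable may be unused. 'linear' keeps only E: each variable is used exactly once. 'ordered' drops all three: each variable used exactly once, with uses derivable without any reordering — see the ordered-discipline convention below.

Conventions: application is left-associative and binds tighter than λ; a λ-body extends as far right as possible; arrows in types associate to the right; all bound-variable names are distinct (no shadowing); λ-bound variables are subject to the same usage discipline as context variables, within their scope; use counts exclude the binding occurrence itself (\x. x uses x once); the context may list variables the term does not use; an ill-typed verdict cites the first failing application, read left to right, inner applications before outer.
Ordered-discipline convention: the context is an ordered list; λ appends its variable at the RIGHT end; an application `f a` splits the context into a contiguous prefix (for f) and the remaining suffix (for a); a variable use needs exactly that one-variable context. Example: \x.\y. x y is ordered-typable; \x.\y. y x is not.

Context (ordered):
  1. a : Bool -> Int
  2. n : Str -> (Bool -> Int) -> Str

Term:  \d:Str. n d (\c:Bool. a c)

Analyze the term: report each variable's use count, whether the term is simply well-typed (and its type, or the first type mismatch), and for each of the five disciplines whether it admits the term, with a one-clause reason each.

use counts: a: 1, n: 1, d (λ-bound): 1, c (λ-bound): 1
uses in reading order: n, d, a, c
typing: the term checks, with type Str -> Str
ordered: ✗ — use order n, d, a, c needs exchange
linear: ✓ — a, n, d, c: one use apiece
affine: ✓ — at most one use each (a, n, d, c)
relevant: ✓ — at least one use each (a, n, d, c)
unrestricted: ✓ — simply typable at Str -> Str; W, C, E all held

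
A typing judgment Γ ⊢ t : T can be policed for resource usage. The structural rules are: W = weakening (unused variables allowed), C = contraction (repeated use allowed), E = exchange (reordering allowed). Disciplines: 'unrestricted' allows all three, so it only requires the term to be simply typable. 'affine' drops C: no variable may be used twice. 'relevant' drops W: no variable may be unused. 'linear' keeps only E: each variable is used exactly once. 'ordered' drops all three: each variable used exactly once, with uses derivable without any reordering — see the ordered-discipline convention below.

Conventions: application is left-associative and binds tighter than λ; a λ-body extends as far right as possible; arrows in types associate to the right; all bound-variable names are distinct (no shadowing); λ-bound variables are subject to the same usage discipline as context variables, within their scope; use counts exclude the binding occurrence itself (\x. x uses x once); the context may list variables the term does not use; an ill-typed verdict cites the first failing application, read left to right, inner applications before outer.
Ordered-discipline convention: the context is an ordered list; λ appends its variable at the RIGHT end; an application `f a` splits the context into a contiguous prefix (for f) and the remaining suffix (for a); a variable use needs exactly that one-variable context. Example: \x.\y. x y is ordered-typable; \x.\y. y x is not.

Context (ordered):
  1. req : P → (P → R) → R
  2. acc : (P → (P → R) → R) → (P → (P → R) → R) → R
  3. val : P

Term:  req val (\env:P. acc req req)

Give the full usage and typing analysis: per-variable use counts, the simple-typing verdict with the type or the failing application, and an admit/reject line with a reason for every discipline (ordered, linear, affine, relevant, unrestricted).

counts: req: 3×, acc: 1×, val: 1×, env (bound): 0×
uses in reading order: req, val, acc, req, req
typing: ✓ — R
ordered: ✗ — req ×3 used more than once (contraction); unused: env — weakening required
linear: ✗ — req ×3 used more than once (contraction); unused: env — weakening required
affine: ✗ — req ×3 used more than once (contraction)
relevant: ✗ — unused: env — weakening required
unrestricted: ✓ — well-typed at R; no restrictions here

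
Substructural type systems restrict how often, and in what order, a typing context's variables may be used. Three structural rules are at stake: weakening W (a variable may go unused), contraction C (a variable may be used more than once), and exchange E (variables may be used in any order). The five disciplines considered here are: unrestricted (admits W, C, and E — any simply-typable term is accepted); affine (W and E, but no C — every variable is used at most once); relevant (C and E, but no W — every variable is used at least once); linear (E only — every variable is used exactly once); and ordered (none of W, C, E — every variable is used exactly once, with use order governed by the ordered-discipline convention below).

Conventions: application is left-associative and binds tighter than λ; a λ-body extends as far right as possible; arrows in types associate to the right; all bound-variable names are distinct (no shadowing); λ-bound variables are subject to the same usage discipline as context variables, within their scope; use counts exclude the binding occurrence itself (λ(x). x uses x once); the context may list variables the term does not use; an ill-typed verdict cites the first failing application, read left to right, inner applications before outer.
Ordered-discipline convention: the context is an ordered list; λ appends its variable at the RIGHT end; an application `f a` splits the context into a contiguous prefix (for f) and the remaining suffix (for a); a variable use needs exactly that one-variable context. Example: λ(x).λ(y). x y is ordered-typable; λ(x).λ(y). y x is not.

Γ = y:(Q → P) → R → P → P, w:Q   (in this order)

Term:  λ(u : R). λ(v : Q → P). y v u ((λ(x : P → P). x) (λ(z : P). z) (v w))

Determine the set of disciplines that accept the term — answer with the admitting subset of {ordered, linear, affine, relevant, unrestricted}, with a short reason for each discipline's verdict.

admitted by: relevant, unrestricted
use counts: y: 1; w: 1; u (λ-bound): 1; v (λ-bound): 2; x (λ-bound): 1; z (λ-bound): 1
use order (left to right): y, v, u, x, z, v, w
typing: well-typed — term : R → (Q → P) → P
ordered: ✗, needs contraction — v ×2
linear: ✗, needs contraction — v ×2
affine: ✗, needs contraction — v ×2
relevant: ✓, every one of y, w, u, v, x, z appears
unrestricted: ✓, type-checks (R → (Q → P) → P) and nothing is barred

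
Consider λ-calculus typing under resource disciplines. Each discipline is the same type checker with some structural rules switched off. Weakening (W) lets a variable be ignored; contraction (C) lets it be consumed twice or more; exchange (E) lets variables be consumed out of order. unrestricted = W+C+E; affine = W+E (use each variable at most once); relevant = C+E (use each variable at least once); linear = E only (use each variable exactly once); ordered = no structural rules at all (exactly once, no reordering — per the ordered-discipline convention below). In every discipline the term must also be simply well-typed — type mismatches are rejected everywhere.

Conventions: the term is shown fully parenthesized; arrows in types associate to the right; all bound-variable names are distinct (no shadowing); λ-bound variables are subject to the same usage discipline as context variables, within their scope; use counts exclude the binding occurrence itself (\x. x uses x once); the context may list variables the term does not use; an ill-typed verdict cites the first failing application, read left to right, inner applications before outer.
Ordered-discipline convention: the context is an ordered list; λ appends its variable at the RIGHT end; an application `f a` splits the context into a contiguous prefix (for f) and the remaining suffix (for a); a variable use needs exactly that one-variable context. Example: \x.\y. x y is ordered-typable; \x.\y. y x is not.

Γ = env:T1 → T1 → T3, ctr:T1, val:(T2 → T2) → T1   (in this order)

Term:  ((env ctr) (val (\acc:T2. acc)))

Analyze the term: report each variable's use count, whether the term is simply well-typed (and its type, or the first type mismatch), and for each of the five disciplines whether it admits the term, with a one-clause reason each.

counts: env ×1, ctr ×1, val ×1, acc [bound] ×1
left-to-right use order: env, ctr, val, acc
typing: the term checks, with type T3
ordered: ✓, single-use (env, ctr, val, acc), ordered derivation ok
linear: ✓, single use per variable (env, ctr, val, acc)
affine: ✓, no duplicate uses among env, ctr, val, acc
relevant: ✓, env, ctr, val, acc: all used, weakening unneeded
unrestricted: ✓, type-checks (T3) and nothing is barred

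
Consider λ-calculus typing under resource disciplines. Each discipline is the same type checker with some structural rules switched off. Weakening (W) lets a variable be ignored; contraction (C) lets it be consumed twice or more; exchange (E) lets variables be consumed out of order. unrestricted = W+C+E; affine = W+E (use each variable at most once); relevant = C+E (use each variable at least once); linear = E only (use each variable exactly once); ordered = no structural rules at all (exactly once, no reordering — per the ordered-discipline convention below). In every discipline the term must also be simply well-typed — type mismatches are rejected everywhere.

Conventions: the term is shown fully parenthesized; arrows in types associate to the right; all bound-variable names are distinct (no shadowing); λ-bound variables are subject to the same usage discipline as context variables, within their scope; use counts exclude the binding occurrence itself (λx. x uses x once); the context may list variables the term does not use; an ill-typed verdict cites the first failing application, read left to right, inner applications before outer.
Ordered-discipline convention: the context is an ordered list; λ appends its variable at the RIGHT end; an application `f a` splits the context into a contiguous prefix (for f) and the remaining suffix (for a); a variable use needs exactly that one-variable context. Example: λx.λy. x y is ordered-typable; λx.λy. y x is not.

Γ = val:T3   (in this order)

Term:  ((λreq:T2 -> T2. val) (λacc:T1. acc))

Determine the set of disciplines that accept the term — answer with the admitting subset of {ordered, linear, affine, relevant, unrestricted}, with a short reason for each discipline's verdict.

admitted in: none
use counts: val: 1×, req (λ-bound): 0×, acc (λ-bound): 1×
left-to-right use order: val, acc
typing: ill-typed: argument of type T1 -> T1 where T2 -> T2 is required
ordered: ✗, not simply typable
linear: ✗, fails simple typing
affine: ✗, a type mismatch blocks all five
relevant: ✗, the type mismatch rejects it
unrestricted: ✗, not simply typable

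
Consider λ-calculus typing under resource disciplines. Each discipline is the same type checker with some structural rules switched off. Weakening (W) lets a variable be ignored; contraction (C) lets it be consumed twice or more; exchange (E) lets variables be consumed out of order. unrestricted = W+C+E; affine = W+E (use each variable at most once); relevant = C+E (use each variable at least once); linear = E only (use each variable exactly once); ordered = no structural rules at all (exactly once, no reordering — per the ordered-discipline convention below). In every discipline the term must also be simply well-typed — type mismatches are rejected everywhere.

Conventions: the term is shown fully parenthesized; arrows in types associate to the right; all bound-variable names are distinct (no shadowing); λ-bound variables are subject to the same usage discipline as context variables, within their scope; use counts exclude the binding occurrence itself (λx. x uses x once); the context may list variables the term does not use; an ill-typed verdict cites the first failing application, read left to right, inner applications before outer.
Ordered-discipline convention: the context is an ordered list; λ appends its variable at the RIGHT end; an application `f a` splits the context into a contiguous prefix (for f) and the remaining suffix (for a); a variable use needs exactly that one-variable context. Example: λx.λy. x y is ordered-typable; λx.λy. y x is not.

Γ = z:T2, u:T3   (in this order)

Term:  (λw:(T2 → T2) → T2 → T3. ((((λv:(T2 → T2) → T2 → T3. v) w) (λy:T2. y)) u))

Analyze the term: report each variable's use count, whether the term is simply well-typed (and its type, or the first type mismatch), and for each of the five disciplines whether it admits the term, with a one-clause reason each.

use counts: z ×0, u ×1, w [bound] ×1, v [bound] ×1, y [bound] ×1
uses in reading order: v, w, y, u
typing: ill-typed: a function awaiting T2 gets T3
ordered ✗ (not simply typable)
linear ✗ (fails simple typing)
affine ✗ (a type mismatch blocks all five)
relevant ✗ (the type mismatch rejects it)
unrestricted ✗ (not simply typable)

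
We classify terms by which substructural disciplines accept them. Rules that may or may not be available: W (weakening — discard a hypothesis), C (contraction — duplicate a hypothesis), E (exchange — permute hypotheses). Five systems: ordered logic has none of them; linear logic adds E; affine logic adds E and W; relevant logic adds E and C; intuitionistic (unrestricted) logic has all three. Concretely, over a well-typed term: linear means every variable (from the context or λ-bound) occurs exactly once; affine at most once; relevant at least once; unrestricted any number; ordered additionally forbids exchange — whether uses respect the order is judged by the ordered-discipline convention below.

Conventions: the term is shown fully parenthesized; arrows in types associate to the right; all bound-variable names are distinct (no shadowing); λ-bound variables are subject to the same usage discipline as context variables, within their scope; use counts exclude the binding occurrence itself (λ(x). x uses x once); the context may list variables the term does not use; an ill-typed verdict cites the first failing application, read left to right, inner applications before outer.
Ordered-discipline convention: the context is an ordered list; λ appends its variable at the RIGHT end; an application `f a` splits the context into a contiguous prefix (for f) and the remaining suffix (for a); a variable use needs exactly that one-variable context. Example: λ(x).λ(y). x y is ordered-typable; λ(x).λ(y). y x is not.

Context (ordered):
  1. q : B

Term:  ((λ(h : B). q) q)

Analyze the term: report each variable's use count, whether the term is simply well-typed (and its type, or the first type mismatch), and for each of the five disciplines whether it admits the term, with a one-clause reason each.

variable uses: q: 2; h [bound]: 0
left-to-right use order: q, q
typing: ✓ — B
ordered: ✗, uses contraction: q ×2; h left unused
linear: ✗, uses contraction: q ×2; h left unused
affine: ✗, uses contraction: q ×2
relevant: ✗, h left unused
unrestricted: ✓, type-checks (B) and nothing is barred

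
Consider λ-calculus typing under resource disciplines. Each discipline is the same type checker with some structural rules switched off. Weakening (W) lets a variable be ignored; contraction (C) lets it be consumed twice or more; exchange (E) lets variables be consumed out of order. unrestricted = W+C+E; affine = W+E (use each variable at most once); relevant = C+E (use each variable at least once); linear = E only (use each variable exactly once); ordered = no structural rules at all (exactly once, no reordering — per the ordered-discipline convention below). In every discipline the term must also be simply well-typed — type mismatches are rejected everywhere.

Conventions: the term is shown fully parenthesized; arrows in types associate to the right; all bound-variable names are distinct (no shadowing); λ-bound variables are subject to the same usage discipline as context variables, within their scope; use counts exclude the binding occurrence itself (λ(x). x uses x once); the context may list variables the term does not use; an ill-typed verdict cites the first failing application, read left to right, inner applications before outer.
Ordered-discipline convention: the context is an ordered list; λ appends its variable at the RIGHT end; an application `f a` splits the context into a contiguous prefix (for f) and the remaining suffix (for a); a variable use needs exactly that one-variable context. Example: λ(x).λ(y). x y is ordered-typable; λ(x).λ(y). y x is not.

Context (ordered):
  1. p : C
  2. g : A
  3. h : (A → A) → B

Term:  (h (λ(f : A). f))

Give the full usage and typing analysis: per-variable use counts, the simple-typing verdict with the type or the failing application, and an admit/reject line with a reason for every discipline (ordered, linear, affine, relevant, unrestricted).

counts: p: 0×; g: 0×; h: 1×; f [bound]: 1×
left-to-right use order: h, f
typing: well-typed — term : B
ordered: ✗ — unused: p, g — weakening required
linear: ✗ — unused: p, g — weakening required
affine: ✓ — at most one use each (p, g, h, f)
relevant: ✗ — unused: p, g — weakening required
unrestricted: ✓ — well-typed at B; no restrictions here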